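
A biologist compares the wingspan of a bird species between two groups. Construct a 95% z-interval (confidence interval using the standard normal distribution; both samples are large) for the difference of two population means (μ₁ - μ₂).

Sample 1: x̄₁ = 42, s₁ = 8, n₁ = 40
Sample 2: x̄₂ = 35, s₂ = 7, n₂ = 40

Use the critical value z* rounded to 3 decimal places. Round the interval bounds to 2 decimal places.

Both samples are large (n₁ = 40 ≥ 30, n₂ = 40 ≥ 30), so a z-interval for the difference of means applies.

Point estimate: x̄₁ - x̄₂ = 42 - 35 = 7

Standard error: SE = √(s₁²/n₁ + s₂²/n₂)
= √(8²/40 + 7²/40)
= √(1.600000 + 1.225000)
= 1.680774

For 95% confidence, z* = 1.96 (from standard normal table)
Margin of error: E = z* × SE = 1.96 × 1.680774 = 3.2943

Z-interval: (x̄₁ - x̄₂) ± E = 7 ± 3.2943 = (3.7057, 10.2943)

Rounded to 2 decimal places:

(3.71, 10.29)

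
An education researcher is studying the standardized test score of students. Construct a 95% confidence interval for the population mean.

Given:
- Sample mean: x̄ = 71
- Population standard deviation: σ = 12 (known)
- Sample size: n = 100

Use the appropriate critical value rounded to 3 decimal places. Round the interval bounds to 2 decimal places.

The population standard deviation σ is known, so use a z-interval (standard normal critical value).

For 95% confidence, z* = 1.96 (from standard normal table)

Standard error: SE = σ/√n = 12/√100 = 1.200000

Margin of error: E = z* × SE = 1.96 × 1.200000 = 2.3520

Z-interval: x̄ ± E = 71 ± 2.3520 = (68.6480, 73.3520)

Rounded to 2 decimal places:

(68.65, 73.35)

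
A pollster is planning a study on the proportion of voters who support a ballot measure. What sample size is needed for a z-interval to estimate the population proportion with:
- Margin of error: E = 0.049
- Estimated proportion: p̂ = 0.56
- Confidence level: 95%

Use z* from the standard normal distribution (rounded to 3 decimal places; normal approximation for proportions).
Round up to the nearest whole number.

Using z* for proportion z-interval (normal approximation).

For 95% confidence, z* = 1.96 (from standard normal table)

Sample size formula for proportion z-interval: n = z*²p̂(1-p̂)/E²

n = 1.96² × 0.56 × 0.44 / 0.049²
  = 3.8416 × 0.2464 / 0.002401
  = 394.2400

Round up to the nearest whole number: n = 395

395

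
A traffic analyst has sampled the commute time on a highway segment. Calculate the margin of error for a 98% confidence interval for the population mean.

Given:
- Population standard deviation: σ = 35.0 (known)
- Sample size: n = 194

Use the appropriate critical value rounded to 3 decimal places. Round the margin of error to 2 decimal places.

The population standard deviation σ is known, so use the z-interval margin of error formula.

For 98% confidence, z* = 2.326 (from standard normal table)

Margin of error formula for z-interval: E = z* × σ/√n

E = 2.326 × 35.0/√194
  = 2.326 × 2.512854
  = 5.8449

Rounded to 2 decimal places:

5.84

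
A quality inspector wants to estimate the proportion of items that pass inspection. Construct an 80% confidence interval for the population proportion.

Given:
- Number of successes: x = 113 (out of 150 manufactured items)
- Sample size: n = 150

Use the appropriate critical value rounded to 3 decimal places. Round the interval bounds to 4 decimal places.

Sample proportion: p̂ = 113/150 = 0.753333

Check conditions for normal approximation:
  np̂ = 113 ≥ 10 ✓
  n(1-p̂) = 37 ≥ 10 ✓

The sample is large enough, so use a z-interval (normal approximation) for the proportion.

For 80% confidence, z* = 1.282 (from standard normal table)

Standard error: SE = √(p̂(1-p̂)/n) = √(0.753333×0.246667/150) = 0.03519680

Margin of error: E = z* × SE = 1.282 × 0.03519680 = 0.045122

Z-interval: p̂ ± E = 0.753333 ± 0.045122 = (0.708211, 0.798456)

Rounded to 4 decimal places:

(0.7082, 0.7985)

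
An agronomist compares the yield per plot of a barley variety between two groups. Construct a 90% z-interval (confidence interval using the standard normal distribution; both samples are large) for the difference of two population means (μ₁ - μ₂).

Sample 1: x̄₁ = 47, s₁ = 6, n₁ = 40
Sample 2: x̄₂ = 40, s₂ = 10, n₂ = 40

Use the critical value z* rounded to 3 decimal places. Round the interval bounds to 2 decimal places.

Both samples are large (n₁ = 40 ≥ 30, n₂ = 40 ≥ 30), so a z-interval for the difference of means applies.

Point estimate: x̄₁ - x̄₂ = 47 - 40 = 7

Standard error: SE = √(s₁²/n₁ + s₂²/n₂)
= √(6²/40 + 10²/40)
= √(0.900000 + 2.500000)
= 1.843909

For 90% confidence, z* = 1.645 (from standard normal table)
Margin of error: E = z* × SE = 1.645 × 1.843909 = 3.0332

Z-interval: (x̄₁ - x̄₂) ± E = 7 ± 3.0332 = (3.9668, 10.0332)

Rounded to 2 decimal places:

(3.97, 10.03)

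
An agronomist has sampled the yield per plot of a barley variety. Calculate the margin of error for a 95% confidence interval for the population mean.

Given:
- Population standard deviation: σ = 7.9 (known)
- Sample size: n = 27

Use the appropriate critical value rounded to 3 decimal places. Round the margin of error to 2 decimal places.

The population standard deviation σ is known, so use the z-interval margin of error formula.

For 95% confidence, z* = 1.96 (from standard normal table)

Margin of error formula for z-interval: E = z* × σ/√n

E = 1.96 × 7.9/√27
  = 1.96 × 1.520356
  = 2.9799

Rounded to 2 decimal places:

2.98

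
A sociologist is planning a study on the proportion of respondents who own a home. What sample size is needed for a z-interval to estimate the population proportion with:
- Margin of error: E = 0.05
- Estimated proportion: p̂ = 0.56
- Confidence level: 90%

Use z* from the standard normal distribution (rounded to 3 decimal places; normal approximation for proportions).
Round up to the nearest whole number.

Using z* for proportion z-interval (normal approximation).

For 90% confidence, z* = 1.645 (from standard normal table)

Sample size formula for proportion z-interval: n = z*²p̂(1-p̂)/E²

n = 1.645² × 0.56 × 0.44 / 0.05²
  = 2.706025 × 0.2464 / 0.0025
  = 266.7058

Round up to the nearest whole number: n = 267

267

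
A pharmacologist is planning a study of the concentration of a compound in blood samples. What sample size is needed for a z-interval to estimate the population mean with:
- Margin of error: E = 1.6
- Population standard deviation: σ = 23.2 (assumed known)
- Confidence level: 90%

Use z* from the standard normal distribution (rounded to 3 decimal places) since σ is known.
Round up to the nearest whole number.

Using z* since population σ is known (z-interval formula).

For 90% confidence, z* = 1.645 (from standard normal table)

Sample size formula for z-interval: n = (z*σ/E)²

n = (1.645 × 23.2 / 1.6)²
  = (23.852500)²
  = 568.9418

Round up to the nearest whole number: n = 569

569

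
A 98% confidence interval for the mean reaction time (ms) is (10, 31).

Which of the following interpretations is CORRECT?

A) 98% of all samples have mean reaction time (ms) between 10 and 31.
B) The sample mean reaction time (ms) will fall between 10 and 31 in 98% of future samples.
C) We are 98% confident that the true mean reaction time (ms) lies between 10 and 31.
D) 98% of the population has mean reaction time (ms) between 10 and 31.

A confidence interval represents our confidence in the procedure, not a probability statement about the parameter.

Key concept: If we repeated this sampling process many times and computed a 98% CI each time, about 98% of those intervals would contain the true population parameter.

For this specific interval (10, 31):
- Midpoint (point estimate): 20.5
- Margin of error: 10.5

The correct interpretation is the one stating confidence that the true parameter lies in the interval — option C.

C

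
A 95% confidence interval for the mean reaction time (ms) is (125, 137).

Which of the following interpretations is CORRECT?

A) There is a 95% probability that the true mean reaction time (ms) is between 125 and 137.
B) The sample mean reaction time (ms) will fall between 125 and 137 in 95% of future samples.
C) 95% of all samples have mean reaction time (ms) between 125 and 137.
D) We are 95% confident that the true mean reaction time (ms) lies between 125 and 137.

A confidence interval represents our confidence in the procedure, not a probability statement about the parameter.

Key concept: If we repeated this sampling process many times and computed a 95% CI each time, about 95% of those intervals would contain the true population parameter.

For this specific interval (125, 137):
- Midpoint (point estimate): 131
- Margin of error: 6

The correct interpretation is the one stating confidence that the true parameter lies in the interval — option D.

D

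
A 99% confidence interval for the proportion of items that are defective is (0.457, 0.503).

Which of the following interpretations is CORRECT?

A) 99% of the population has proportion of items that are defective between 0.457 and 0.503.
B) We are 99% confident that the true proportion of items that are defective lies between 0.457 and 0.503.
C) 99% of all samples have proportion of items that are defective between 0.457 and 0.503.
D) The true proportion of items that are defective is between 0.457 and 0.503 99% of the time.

A confidence interval represents our confidence in the procedure, not a probability statement about the parameter.

Key concept: If we repeated this sampling process many times and computed a 99% CI each time, about 99% of those intervals would contain the true population parameter.

For this specific interval (0.457, 0.503):
- Midpoint (point estimate): 0.48
- Margin of error: 0.023

The correct interpretation is the one stating confidence that the true parameter lies in the interval — option B.

B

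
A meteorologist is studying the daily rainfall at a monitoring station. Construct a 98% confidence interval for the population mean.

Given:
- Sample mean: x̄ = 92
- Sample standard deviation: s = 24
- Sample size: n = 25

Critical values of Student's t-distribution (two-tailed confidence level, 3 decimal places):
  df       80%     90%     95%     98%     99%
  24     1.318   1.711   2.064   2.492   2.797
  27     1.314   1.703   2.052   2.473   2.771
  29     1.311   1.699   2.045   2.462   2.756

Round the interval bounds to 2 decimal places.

The population standard deviation σ is unknown (only the sample standard deviation s is given), so use a t-interval with df = n - 1 = 25 - 1 = 24.

For 98% confidence with df = 24, t* = 2.492 (from t-table)

Standard error: SE = s/√n = 24/√25 = 4.800000

Margin of error: E = t* × SE = 2.492 × 4.800000 = 11.9616

T-interval: x̄ ± E = 92 ± 11.9616 = (80.0384, 103.9616)

Rounded to 2 decimal places:

(80.04, 103.96)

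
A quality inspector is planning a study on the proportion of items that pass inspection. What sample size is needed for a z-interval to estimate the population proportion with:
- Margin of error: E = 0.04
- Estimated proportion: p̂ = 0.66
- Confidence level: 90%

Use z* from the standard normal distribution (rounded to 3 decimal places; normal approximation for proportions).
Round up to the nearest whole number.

Using z* for proportion z-interval (normal approximation).

For 90% confidence, z* = 1.645 (from standard normal table)

Sample size formula for proportion z-interval: n = z*²p̂(1-p̂)/E²

n = 1.645² × 0.66 × 0.34 / 0.04²
  = 2.706025 × 0.2244 / 0.0016
  = 379.5200

Round up to the nearest whole number: n = 380

380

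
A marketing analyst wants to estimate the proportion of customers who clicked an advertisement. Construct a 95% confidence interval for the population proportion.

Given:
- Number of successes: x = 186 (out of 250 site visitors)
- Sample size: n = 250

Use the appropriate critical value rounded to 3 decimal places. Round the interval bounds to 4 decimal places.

Sample proportion: p̂ = 186/250 = 0.744000

Check conditions for normal approximation:
  np̂ = 186 ≥ 10 ✓
  n(1-p̂) = 64 ≥ 10 ✓

The sample is large enough, so use a z-interval (normal approximation) for the proportion.

For 95% confidence, z* = 1.96 (from standard normal table)

Standard error: SE = √(p̂(1-p̂)/n) = √(0.744000×0.256000/250) = 0.02760174

Margin of error: E = z* × SE = 1.96 × 0.02760174 = 0.054099

Z-interval: p̂ ± E = 0.744000 ± 0.054099 = (0.689901, 0.798099)

Rounded to 4 decimal places:

(0.6899, 0.7981)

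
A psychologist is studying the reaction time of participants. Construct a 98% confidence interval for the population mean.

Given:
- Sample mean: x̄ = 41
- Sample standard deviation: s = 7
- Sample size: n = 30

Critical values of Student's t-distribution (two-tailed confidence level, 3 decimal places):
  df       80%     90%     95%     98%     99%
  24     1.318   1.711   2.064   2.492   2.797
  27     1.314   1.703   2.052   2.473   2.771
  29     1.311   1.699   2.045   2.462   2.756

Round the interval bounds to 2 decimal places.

The population standard deviation σ is unknown (only the sample standard deviation s is given), so use a t-interval with df = n - 1 = 30 - 1 = 29.

For 98% confidence with df = 29, t* = 2.462 (from t-table)

Standard error: SE = s/√n = 7/√30 = 1.278019

Margin of error: E = t* × SE = 2.462 × 1.278019 = 3.1465

T-interval: x̄ ± E = 41 ± 3.1465 = (37.8535, 44.1465)

Rounded to 2 decimal places:

(37.85, 44.15)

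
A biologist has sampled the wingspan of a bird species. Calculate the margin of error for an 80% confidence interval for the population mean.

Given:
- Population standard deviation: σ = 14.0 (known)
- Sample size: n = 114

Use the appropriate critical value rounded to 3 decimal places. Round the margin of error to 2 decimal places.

The population standard deviation σ is known, so use the z-interval margin of error formula.

For 80% confidence, z* = 1.282 (from standard normal table)

Margin of error formula for z-interval: E = z* × σ/√n

E = 1.282 × 14.0/√114
  = 1.282 × 1.311220
  = 1.6810

Rounded to 2 decimal places:

1.68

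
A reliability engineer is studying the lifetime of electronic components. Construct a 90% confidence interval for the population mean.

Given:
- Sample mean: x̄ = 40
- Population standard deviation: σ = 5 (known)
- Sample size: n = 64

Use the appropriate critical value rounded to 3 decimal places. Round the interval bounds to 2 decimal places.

The population standard deviation σ is known, so use a z-interval (standard normal critical value).

For 90% confidence, z* = 1.645 (from standard normal table)

Standard error: SE = σ/√n = 5/√64 = 0.625000

Margin of error: E = z* × SE = 1.645 × 0.625000 = 1.0281

Z-interval: x̄ ± E = 40 ± 1.0281 = (38.9719, 41.0281)

Rounded to 2 decimal places:

(38.97, 41.03)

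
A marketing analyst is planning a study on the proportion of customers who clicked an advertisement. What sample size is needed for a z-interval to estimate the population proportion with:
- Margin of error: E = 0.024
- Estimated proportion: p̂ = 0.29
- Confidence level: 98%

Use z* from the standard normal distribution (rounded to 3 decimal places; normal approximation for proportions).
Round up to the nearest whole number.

Using z* for proportion z-interval (normal approximation).

For 98% confidence, z* = 2.326 (from standard normal table)

Sample size formula for proportion z-interval: n = z*²p̂(1-p̂)/E²

n = 2.326² × 0.29 × 0.71 / 0.024²
  = 5.410276 × 0.2059 / 0.000576
  = 1933.9858

Round up to the nearest whole number: n = 1934

1934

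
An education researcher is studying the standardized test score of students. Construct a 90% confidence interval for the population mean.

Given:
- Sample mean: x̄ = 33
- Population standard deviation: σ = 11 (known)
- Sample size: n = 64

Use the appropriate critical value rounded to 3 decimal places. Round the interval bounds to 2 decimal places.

The population standard deviation σ is known, so use a z-interval (standard normal critical value).

For 90% confidence, z* = 1.645 (from standard normal table)

Standard error: SE = σ/√n = 11/√64 = 1.375000

Margin of error: E = z* × SE = 1.645 × 1.375000 = 2.2619

Z-interval: x̄ ± E = 33 ± 2.2619 = (30.7381, 35.2619)

Rounded to 2 decimal places:

(30.74, 35.26)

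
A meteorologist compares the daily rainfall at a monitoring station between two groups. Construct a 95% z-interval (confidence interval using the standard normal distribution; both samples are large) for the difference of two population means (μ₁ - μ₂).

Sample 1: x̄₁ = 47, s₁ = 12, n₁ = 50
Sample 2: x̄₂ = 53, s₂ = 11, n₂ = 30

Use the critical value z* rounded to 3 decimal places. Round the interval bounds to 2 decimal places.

Both samples are large (n₁ = 50 ≥ 30, n₂ = 30 ≥ 30), so a z-interval for the difference of means applies.

Point estimate: x̄₁ - x̄₂ = 47 - 53 = -6

Standard error: SE = √(s₁²/n₁ + s₂²/n₂)
= √(12²/50 + 11²/30)
= √(2.880000 + 4.033333)
= 2.629322

For 95% confidence, z* = 1.96 (from standard normal table)
Margin of error: E = z* × SE = 1.96 × 2.629322 = 5.1535

Z-interval: (x̄₁ - x̄₂) ± E = -6 ± 5.1535 = (-11.1535, -0.8465)

Rounded to 2 decimal places:

(-11.15, -0.85)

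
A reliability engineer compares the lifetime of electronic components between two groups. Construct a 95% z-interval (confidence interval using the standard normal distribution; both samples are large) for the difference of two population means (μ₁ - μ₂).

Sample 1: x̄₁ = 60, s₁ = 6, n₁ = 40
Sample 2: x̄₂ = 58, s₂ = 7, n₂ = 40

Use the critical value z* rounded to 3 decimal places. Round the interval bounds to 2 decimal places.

Both samples are large (n₁ = 40 ≥ 30, n₂ = 40 ≥ 30), so a z-interval for the difference of means applies.

Point estimate: x̄₁ - x̄₂ = 60 - 58 = 2

Standard error: SE = √(s₁²/n₁ + s₂²/n₂)
= √(6²/40 + 7²/40)
= √(0.900000 + 1.225000)
= 1.457738

For 95% confidence, z* = 1.96 (from standard normal table)
Margin of error: E = z* × SE = 1.96 × 1.457738 = 2.8572

Z-interval: (x̄₁ - x̄₂) ± E = 2 ± 2.8572 = (-0.8572, 4.8572)

Rounded to 2 decimal places:

(-0.86, 4.86)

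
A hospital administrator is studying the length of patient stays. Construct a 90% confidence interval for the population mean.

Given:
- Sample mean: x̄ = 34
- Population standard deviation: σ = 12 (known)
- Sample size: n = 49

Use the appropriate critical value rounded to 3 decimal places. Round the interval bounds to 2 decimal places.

The population standard deviation σ is known, so use a z-interval (standard normal critical value).

For 90% confidence, z* = 1.645 (from standard normal table)

Standard error: SE = σ/√n = 12/√49 = 1.714286

Margin of error: E = z* × SE = 1.645 × 1.714286 = 2.8200

Z-interval: x̄ ± E = 34 ± 2.8200 = (31.1800, 36.8200)

Rounded to 2 decimal places:

(31.18, 36.82)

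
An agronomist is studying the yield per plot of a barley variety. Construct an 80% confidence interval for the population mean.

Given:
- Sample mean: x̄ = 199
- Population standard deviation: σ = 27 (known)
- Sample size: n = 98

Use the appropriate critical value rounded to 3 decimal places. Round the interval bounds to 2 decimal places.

The population standard deviation σ is known, so use a z-interval (standard normal critical value).

For 80% confidence, z* = 1.282 (from standard normal table)

Standard error: SE = σ/√n = 27/√98 = 2.727412

Margin of error: E = z* × SE = 1.282 × 2.727412 = 3.4965

Z-interval: x̄ ± E = 199 ± 3.4965 = (195.5035, 202.4965)

Rounded to 2 decimal places:

(195.50, 202.50)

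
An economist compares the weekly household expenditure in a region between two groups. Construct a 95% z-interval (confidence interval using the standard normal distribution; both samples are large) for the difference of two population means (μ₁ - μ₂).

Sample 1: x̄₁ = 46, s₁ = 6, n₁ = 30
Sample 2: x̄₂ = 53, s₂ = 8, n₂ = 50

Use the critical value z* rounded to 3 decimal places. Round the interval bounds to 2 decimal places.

Both samples are large (n₁ = 30 ≥ 30, n₂ = 50 ≥ 30), so a z-interval for the difference of means applies.

Point estimate: x̄₁ - x̄₂ = 46 - 53 = -7

Standard error: SE = √(s₁²/n₁ + s₂²/n₂)
= √(6²/30 + 8²/50)
= √(1.200000 + 1.280000)
= 1.574802

For 95% confidence, z* = 1.96 (from standard normal table)
Margin of error: E = z* × SE = 1.96 × 1.574802 = 3.0866

Z-interval: (x̄₁ - x̄₂) ± E = -7 ± 3.0866 = (-10.0866, -3.9134)

Rounded to 2 decimal places:

(-10.09, -3.91)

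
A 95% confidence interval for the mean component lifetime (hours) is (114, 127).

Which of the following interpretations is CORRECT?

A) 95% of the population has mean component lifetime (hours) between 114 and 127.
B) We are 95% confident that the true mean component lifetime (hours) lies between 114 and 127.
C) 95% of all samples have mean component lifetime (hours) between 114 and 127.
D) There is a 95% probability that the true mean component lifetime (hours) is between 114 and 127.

A confidence interval represents our confidence in the procedure, not a probability statement about the parameter.

Key concept: If we repeated this sampling process many times and computed a 95% CI each time, about 95% of those intervals would contain the true population parameter.

For this specific interval (114, 127):
- Midpoint (point estimate): 120.5
- Margin of error: 6.5

The correct interpretation is the one stating confidence that the true parameter lies in the interval — option B.

B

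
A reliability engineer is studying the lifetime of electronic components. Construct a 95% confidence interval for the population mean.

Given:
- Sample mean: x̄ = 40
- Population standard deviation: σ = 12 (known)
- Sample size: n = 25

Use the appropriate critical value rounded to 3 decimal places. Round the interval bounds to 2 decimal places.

The population standard deviation σ is known, so use a z-interval (standard normal critical value).

For 95% confidence, z* = 1.96 (from standard normal table)

Standard error: SE = σ/√n = 12/√25 = 2.400000

Margin of error: E = z* × SE = 1.96 × 2.400000 = 4.7040

Z-interval: x̄ ± E = 40 ± 4.7040 = (35.2960, 44.7040)

Rounded to 2 decimal places:

(35.30, 44.70)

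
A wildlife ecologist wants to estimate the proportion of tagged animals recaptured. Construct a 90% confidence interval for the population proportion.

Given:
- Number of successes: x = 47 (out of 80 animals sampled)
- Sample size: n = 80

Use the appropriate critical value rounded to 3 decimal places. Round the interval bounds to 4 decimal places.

Sample proportion: p̂ = 47/80 = 0.587500

Check conditions for normal approximation:
  np̂ = 47 ≥ 10 ✓
  n(1-p̂) = 33 ≥ 10 ✓

The sample is large enough, so use a z-interval (normal approximation) for the proportion.

For 90% confidence, z* = 1.645 (from standard normal table)

Standard error: SE = √(p̂(1-p̂)/n) = √(0.587500×0.412500/80) = 0.05503905

Margin of error: E = z* × SE = 1.645 × 0.05503905 = 0.090539

Z-interval: p̂ ± E = 0.587500 ± 0.090539 = (0.496961, 0.678039)

Rounded to 4 decimal places:

(0.4970, 0.6780)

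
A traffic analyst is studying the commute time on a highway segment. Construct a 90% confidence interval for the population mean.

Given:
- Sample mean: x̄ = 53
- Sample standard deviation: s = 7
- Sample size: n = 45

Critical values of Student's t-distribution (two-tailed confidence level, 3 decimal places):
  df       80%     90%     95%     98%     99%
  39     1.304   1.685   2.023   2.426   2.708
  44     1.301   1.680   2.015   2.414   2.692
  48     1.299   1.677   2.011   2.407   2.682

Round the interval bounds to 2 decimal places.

The population standard deviation σ is unknown (only the sample standard deviation s is given), so use a t-interval with df = n - 1 = 45 - 1 = 44.

For 90% confidence with df = 44, t* = 1.680 (from t-table)

Standard error: SE = s/√n = 7/√45 = 1.043498

Margin of error: E = t* × SE = 1.680 × 1.043498 = 1.7531

T-interval: x̄ ± E = 53 ± 1.7531 = (51.2469, 54.7531)

Rounded to 2 decimal places:

(51.25, 54.75)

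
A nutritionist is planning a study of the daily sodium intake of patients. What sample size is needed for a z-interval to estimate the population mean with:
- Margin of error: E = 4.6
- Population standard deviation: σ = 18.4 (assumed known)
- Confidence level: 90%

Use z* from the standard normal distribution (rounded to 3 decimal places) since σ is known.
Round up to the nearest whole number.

Using z* since population σ is known (z-interval formula).

For 90% confidence, z* = 1.645 (from standard normal table)

Sample size formula for z-interval: n = (z*σ/E)²

n = (1.645 × 18.4 / 4.6)²
  = (6.580000)²
  = 43.2964

Round up to the nearest whole number: n = 44

44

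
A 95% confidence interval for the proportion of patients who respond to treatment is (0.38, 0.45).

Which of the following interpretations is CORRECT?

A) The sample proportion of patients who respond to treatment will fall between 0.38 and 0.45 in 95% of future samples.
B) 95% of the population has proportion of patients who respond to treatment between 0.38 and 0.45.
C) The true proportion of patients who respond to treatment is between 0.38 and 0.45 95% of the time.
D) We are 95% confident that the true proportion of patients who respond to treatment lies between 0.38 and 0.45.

A confidence interval represents our confidence in the procedure, not a probability statement about the parameter.

Key concept: If we repeated this sampling process many times and computed a 95% CI each time, about 95% of those intervals would contain the true population parameter.

For this specific interval (0.38, 0.45):
- Midpoint (point estimate): 0.415
- Margin of error: 0.035

The correct interpretation is the one stating confidence that the true parameter lies in the interval — option D.

D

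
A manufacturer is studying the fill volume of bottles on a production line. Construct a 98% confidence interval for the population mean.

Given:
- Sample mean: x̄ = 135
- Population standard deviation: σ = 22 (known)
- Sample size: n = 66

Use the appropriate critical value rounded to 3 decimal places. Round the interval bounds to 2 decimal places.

The population standard deviation σ is known, so use a z-interval (standard normal critical value).

For 98% confidence, z* = 2.326 (from standard normal table)

Standard error: SE = σ/√n = 22/√66 = 2.708013

Margin of error: E = z* × SE = 2.326 × 2.708013 = 6.2988

Z-interval: x̄ ± E = 135 ± 6.2988 = (128.7012, 141.2988)

Rounded to 2 decimal places:

(128.70, 141.30)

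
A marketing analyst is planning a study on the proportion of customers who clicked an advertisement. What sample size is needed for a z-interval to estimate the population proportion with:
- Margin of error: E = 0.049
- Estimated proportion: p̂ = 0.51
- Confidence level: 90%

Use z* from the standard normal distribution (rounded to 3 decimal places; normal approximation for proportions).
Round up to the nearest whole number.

Using z* for proportion z-interval (normal approximation).

For 90% confidence, z* = 1.645 (from standard normal table)

Sample size formula for proportion z-interval: n = z*²p̂(1-p̂)/E²

n = 1.645² × 0.51 × 0.49 / 0.049²
  = 2.706025 × 0.2499 / 0.002401
  = 281.6475

Round up to the nearest whole number: n = 282

282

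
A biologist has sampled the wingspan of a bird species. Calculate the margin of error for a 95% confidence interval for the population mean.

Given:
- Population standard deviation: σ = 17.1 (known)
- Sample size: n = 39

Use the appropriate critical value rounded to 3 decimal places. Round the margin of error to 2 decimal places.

The population standard deviation σ is known, so use the z-interval margin of error formula.

For 95% confidence, z* = 1.96 (from standard normal table)

Margin of error formula for z-interval: E = z* × σ/√n

E = 1.96 × 17.1/√39
  = 1.96 × 2.738191
  = 5.3669

Rounded to 2 decimal places:

5.37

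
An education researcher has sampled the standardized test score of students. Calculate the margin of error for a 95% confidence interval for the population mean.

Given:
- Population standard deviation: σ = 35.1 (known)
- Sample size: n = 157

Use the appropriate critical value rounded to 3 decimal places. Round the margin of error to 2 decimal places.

The population standard deviation σ is known, so use the z-interval margin of error formula.

For 95% confidence, z* = 1.96 (from standard normal table)

Margin of error formula for z-interval: E = z* × σ/√n

E = 1.96 × 35.1/√157
  = 1.96 × 2.801285
  = 5.4905

Rounded to 2 decimal places:

5.49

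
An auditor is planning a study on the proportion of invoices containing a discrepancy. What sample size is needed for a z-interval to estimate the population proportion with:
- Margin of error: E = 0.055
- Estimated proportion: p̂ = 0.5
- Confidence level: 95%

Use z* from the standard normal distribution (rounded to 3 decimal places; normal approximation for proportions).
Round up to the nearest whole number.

Using z* for proportion z-interval (normal approximation).

For 95% confidence, z* = 1.96 (from standard normal table)

Sample size formula for proportion z-interval: n = z*²p̂(1-p̂)/E²

n = 1.96² × 0.5 × 0.5 / 0.055²
  = 3.8416 × 0.25 / 0.003025
  = 317.4876

Round up to the nearest whole number: n = 318

318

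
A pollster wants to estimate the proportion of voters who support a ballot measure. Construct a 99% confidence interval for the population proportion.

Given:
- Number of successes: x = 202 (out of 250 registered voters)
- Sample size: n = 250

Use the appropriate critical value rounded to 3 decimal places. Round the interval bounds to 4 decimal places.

Sample proportion: p̂ = 202/250 = 0.808000

Check conditions for normal approximation:
  np̂ = 202 ≥ 10 ✓
  n(1-p̂) = 48 ≥ 10 ✓

The sample is large enough, so use a z-interval (normal approximation) for the proportion.

For 99% confidence, z* = 2.576 (from standard normal table)

Standard error: SE = √(p̂(1-p̂)/n) = √(0.808000×0.192000/250) = 0.02491072

Margin of error: E = z* × SE = 2.576 × 0.02491072 = 0.064170

Z-interval: p̂ ± E = 0.808000 ± 0.064170 = (0.743830, 0.872170)

Rounded to 4 decimal places:

(0.7438, 0.8722)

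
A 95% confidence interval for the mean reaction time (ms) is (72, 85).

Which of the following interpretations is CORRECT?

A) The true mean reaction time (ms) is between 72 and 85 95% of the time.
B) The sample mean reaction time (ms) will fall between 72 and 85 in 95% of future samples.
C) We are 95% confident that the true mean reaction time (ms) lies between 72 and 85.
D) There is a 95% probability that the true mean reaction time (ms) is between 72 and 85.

A confidence interval represents our confidence in the procedure, not a probability statement about the parameter.

Key concept: If we repeated this sampling process many times and computed a 95% CI each time, about 95% of those intervals would contain the true population parameter.

For this specific interval (72, 85):
- Midpoint (point estimate): 78.5
- Margin of error: 6.5

The correct interpretation is the one stating confidence that the true parameter lies in the interval — option C.

C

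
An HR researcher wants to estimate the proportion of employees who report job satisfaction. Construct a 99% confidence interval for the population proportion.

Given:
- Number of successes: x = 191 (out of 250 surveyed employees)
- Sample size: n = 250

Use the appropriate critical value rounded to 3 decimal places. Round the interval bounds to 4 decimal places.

Sample proportion: p̂ = 191/250 = 0.764000

Check conditions for normal approximation:
  np̂ = 191 ≥ 10 ✓
  n(1-p̂) = 59 ≥ 10 ✓

The sample is large enough, so use a z-interval (normal approximation) for the proportion.

For 99% confidence, z* = 2.576 (from standard normal table)

Standard error: SE = √(p̂(1-p̂)/n) = √(0.764000×0.236000/250) = 0.02685546

Margin of error: E = z* × SE = 2.576 × 0.02685546 = 0.069180

Z-interval: p̂ ± E = 0.764000 ± 0.069180 = (0.694820, 0.833180)

Rounded to 4 decimal places:

(0.6948, 0.8332)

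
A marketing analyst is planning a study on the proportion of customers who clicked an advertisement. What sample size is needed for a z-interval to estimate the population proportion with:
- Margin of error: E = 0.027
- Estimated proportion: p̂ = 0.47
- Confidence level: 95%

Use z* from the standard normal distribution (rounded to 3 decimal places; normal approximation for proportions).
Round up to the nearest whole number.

Using z* for proportion z-interval (normal approximation).

For 95% confidence, z* = 1.96 (from standard normal table)

Sample size formula for proportion z-interval: n = z*²p̂(1-p̂)/E²

n = 1.96² × 0.47 × 0.53 / 0.027²
  = 3.8416 × 0.2491 / 0.000729
  = 1312.6784

Round up to the nearest whole number: n = 1313

1313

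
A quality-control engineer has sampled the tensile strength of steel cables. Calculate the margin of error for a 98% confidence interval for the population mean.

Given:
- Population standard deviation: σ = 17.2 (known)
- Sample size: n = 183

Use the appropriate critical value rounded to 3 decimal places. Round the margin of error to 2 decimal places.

The population standard deviation σ is known, so use the z-interval margin of error formula.

For 98% confidence, z* = 2.326 (from standard normal table)

Margin of error formula for z-interval: E = z* × σ/√n

E = 2.326 × 17.2/√183
  = 2.326 × 1.271461
  = 2.9574

Rounded to 2 decimal places:

2.96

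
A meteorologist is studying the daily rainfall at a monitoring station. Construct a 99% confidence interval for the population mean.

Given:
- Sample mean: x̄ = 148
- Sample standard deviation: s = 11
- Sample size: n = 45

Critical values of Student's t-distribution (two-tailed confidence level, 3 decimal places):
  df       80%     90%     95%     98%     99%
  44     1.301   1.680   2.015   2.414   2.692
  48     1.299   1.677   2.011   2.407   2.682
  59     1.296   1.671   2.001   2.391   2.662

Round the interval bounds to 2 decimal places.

The population standard deviation σ is unknown (only the sample standard deviation s is given), so use a t-interval with df = n - 1 = 45 - 1 = 44.

For 99% confidence with df = 44, t* = 2.692 (from t-table)

Standard error: SE = s/√n = 11/√45 = 1.639783

Margin of error: E = t* × SE = 2.692 × 1.639783 = 4.4143

T-interval: x̄ ± E = 148 ± 4.4143 = (143.5857, 152.4143)

Rounded to 2 decimal places:

(143.59, 152.41)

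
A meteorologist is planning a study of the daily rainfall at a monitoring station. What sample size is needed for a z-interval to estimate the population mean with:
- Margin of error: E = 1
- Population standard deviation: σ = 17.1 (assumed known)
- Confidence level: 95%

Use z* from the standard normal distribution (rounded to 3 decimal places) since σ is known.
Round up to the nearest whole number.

Using z* since population σ is known (z-interval formula).

For 95% confidence, z* = 1.96 (from standard normal table)

Sample size formula for z-interval: n = (z*σ/E)²

n = (1.96 × 17.1 / 1)²
  = (33.516000)²
  = 1123.3223

Round up to the nearest whole number: n = 1124

1124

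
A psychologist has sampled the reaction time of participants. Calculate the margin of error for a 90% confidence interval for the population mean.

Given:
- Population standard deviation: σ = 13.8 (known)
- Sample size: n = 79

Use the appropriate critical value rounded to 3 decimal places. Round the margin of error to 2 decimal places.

The population standard deviation σ is known, so use the z-interval margin of error formula.

For 90% confidence, z* = 1.645 (from standard normal table)

Margin of error formula for z-interval: E = z* × σ/√n

E = 1.645 × 13.8/√79
  = 1.645 × 1.552621
  = 2.5541

Rounded to 2 decimal places:

2.55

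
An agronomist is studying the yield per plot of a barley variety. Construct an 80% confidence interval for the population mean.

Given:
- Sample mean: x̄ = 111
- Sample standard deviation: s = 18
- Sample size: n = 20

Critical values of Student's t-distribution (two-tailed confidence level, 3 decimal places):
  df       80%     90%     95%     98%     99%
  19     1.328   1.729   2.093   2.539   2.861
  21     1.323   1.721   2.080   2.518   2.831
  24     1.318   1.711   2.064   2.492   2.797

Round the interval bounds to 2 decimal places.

The population standard deviation σ is unknown (only the sample standard deviation s is given), so use a t-interval with df = n - 1 = 20 - 1 = 19.

For 80% confidence with df = 19, t* = 1.328 (from t-table)

Standard error: SE = s/√n = 18/√20 = 4.024922

Margin of error: E = t* × SE = 1.328 × 4.024922 = 5.3451

T-interval: x̄ ± E = 111 ± 5.3451 = (105.6549, 116.3451)

Rounded to 2 decimal places:

(105.65, 116.35)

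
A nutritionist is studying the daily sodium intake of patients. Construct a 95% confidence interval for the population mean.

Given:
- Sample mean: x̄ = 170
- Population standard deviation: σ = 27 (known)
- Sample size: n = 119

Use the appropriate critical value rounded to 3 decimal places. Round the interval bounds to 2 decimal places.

The population standard deviation σ is known, so use a z-interval (standard normal critical value).

For 95% confidence, z* = 1.96 (from standard normal table)

Standard error: SE = σ/√n = 27/√119 = 2.475086

Margin of error: E = z* × SE = 1.96 × 2.475086 = 4.8512

Z-interval: x̄ ± E = 170 ± 4.8512 = (165.1488, 174.8512)

Rounded to 2 decimal places:

(165.15, 174.85)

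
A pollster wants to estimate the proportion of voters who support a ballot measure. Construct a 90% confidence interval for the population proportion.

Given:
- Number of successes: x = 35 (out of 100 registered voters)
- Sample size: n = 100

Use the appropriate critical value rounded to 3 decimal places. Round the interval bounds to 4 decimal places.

Sample proportion: p̂ = 35/100 = 0.350000

Check conditions for normal approximation:
  np̂ = 35 ≥ 10 ✓
  n(1-p̂) = 65 ≥ 10 ✓

The sample is large enough, so use a z-interval (normal approximation) for the proportion.

For 90% confidence, z* = 1.645 (from standard normal table)

Standard error: SE = √(p̂(1-p̂)/n) = √(0.350000×0.650000/100) = 0.04769696

Margin of error: E = z* × SE = 1.645 × 0.04769696 = 0.078461

Z-interval: p̂ ± E = 0.350000 ± 0.078461 = (0.271539, 0.428461)

Rounded to 4 decimal places:

(0.2715, 0.4285)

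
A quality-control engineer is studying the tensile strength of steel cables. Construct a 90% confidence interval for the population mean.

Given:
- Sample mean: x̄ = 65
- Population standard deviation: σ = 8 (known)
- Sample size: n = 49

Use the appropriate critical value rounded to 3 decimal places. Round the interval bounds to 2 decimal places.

The population standard deviation σ is known, so use a z-interval (standard normal critical value).

For 90% confidence, z* = 1.645 (from standard normal table)

Standard error: SE = σ/√n = 8/√49 = 1.142857

Margin of error: E = z* × SE = 1.645 × 1.142857 = 1.8800

Z-interval: x̄ ± E = 65 ± 1.8800 = (63.1200, 66.8800)

Rounded to 2 decimal places:

(63.12, 66.88)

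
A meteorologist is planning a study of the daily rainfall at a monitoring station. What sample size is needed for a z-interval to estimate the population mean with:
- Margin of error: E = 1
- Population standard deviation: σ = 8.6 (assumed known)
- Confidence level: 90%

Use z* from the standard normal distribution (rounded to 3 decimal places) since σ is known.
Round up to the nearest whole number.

Using z* since population σ is known (z-interval formula).

For 90% confidence, z* = 1.645 (from standard normal table)

Sample size formula for z-interval: n = (z*σ/E)²

n = (1.645 × 8.6 / 1)²
  = (14.147000)²
  = 200.1376

Round up to the nearest whole number: n = 201

201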